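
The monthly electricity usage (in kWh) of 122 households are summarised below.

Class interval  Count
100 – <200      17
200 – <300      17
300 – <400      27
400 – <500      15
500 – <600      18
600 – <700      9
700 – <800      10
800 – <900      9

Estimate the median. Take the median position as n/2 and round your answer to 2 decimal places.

400.00

Cumulative frequencies: 17, 34, 61, 76, 94, 103, 113, 122
n = 122; position = n/2 = 61.
This falls in the class 300 – <400: L = 300, F = 34, f = 27, h = 100.
Median ≈ 300 + ((61 − 34) / 27) × 100 = 400.0000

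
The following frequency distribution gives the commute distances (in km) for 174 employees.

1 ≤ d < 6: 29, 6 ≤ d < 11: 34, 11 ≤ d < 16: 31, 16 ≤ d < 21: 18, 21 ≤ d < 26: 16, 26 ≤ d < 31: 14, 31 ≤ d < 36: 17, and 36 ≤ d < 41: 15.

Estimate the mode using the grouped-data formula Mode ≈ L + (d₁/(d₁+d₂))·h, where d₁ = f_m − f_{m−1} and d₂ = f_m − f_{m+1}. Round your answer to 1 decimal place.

9.1

Modal class: 6 ≤ d < 11 (highest frequency 34).
d₁ = 34 − 29 = 5, d₂ = 34 − 31 = 3
Mode ≈ 6 + (5/(5+3)) × 5 = 6 + 3.1250 = 9.1250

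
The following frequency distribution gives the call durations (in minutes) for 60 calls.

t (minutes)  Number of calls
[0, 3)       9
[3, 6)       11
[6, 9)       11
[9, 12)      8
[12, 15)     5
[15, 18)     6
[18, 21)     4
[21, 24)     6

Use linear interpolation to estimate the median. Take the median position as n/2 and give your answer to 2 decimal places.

8.73

Cumulative frequencies: 9, 20, 31, 39, 44, 50, 54, 60
n = 60; position = n/2 = 30.
This falls in the class [6, 9): L = 6, F = 20, f = 11, h = 3.
Median ≈ 6 + ((30 − 20) / 11) × 3 = 8.7273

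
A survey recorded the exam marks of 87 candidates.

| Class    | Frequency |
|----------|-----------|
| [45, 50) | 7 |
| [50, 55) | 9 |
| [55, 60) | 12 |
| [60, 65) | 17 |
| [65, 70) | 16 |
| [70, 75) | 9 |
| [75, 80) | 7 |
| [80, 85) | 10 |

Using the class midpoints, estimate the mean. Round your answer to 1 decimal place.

65.0

Midpoints: 47.5, 52.5, 57.5, 62.5, 67.5, 72.5, 77.5, 82.5
Σfm = 7×47.5 + 9×52.5 + 12×57.5 + 17×62.5 + 16×67.5 + 9×72.5 + 7×77.5 + 10×82.5 = 5657.5
n = Σf = 87
Mean = 5657.5 / 87 = 65.0287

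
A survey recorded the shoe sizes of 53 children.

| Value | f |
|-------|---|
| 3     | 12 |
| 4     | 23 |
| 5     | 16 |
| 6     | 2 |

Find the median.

Cumulative frequencies: 12, 35, 51, 53
n = 53, so the median is the value in position (n+1)/2 = 27.
Position 27 falls at value 4.

4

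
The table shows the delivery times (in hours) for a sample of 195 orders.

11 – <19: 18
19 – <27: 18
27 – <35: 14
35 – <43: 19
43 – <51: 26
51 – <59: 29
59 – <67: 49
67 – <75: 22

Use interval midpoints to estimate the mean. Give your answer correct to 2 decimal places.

47.82

Midpoints: 15, 23, 31, 39, 47, 55, 63, 71
Σfm = 18×15 + 18×23 + 14×31 + 19×39 + 26×47 + 29×55 + 49×63 + 22×71 = 9325
n = Σf = 195
Mean = 9325 / 195 = 47.8205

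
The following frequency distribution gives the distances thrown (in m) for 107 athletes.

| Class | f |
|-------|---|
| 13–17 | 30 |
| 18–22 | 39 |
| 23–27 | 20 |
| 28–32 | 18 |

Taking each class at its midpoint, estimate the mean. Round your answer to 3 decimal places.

21.215

Midpoints: 15, 20, 25, 30
Σfm = 30×15 + 39×20 + 20×25 + 18×30 = 2270
n = Σf = 107
Mean = 2270 / 107 = 21.2150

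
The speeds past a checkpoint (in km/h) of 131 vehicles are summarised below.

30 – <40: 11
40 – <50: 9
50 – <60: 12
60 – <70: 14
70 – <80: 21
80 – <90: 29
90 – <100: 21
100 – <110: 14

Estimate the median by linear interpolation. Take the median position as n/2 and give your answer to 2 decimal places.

Cumulative frequencies: 11, 20, 32, 46, 67, 96, 117, 131
n = 131; position = n/2 = 65.5.
This falls in the class 70 – <80: L = 70, F = 46, f = 21, h = 10.
Median ≈ 70 + ((65.5 − 46) / 21) × 10 = 79.2857

79.29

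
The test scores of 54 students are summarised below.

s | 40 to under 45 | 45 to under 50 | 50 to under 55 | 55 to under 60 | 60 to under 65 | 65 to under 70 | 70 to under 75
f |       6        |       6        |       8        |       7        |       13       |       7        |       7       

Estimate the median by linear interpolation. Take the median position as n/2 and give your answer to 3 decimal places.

60.000

Cumulative frequencies: 6, 12, 20, 27, 40, 47, 54
n = 54; position = n/2 = 27.
This falls in the class 55 to under 60: L = 55, F = 20, f = 7, h = 5.
Median ≈ 55 + ((27 − 20) / 7) × 5 = 60.0000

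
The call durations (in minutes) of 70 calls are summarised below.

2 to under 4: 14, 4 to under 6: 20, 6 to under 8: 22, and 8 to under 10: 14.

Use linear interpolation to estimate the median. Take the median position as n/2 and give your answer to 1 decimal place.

6.1

Cumulative frequencies: 14, 34, 56, 70
n = 70; position = n/2 = 35.
This falls in the class 6 to under 8: L = 6, F = 34, f = 22, h = 2.
Median ≈ 6 + ((35 − 34) / 22) × 2 = 6.0909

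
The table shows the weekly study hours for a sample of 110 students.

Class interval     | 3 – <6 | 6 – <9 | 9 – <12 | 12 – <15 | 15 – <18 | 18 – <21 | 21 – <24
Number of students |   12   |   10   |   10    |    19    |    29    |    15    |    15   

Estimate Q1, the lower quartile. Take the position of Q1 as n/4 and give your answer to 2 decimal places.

Cumulative frequencies: 12, 22, 32, 51, 80, 95, 110
n = 110; position = n/4 = 27.5.
This falls in the class 9 – <12: L = 9, F = 22, f = 10, h = 3.
Lower quartile ≈ 9 + ((27.5 − 22) / 10) × 3 = 10.6500

10.65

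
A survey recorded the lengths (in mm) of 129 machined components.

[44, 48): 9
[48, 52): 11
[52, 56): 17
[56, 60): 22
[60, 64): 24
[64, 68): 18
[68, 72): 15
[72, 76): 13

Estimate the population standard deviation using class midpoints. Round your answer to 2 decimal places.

8.01

Midpoints: 46, 50, 54, 58, 62, 66, 70, 74
n = 129, Σfm = 7846, mean = 60.8217
Σfm² = 485476
Σf(m − x̄)² = Σfm² − (Σfm)²/n = 485476 − 7846²/129 = 8268.8992
Population variance = 8268.8992 / 129 = 64.1000
Standard deviation = √64.1000 = 8.0062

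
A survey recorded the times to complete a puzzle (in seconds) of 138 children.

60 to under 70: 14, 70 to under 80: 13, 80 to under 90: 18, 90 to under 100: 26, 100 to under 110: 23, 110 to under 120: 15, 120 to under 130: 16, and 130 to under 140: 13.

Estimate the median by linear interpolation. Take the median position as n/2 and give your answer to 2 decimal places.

Cumulative frequencies: 14, 27, 45, 71, 94, 109, 125, 138
n = 138; position = n/2 = 69.
This falls in the class 90 to under 100: L = 90, F = 45, f = 26, h = 10.
Median ≈ 90 + ((69 − 45) / 26) × 10 = 99.2308

99.23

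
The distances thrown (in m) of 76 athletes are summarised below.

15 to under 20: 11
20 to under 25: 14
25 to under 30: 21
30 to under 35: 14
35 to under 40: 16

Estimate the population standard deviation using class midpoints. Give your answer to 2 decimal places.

Midpoints: 17.5, 22.5, 27.5, 32.5, 37.5
n = 76, Σfm = 2140, mean = 28.1579
Σfm² = 63625
Σf(m − x̄)² = Σfm² − (Σfm)²/n = 63625 − 2140²/76 = 3367.1053
Population variance = 3367.1053 / 76 = 44.3040
Standard deviation = √44.3040 = 6.6561

6.66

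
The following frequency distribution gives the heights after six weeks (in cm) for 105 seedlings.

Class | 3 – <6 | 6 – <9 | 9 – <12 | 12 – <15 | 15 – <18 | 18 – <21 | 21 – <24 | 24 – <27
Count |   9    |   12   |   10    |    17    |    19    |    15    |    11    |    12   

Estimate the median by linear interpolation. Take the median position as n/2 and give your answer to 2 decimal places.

Cumulative frequencies: 9, 21, 31, 48, 67, 82, 93, 105
n = 105; position = n/2 = 52.5.
This falls in the class 15 – <18: L = 15, F = 48, f = 19, h = 3.
Median ≈ 15 + ((52.5 − 48) / 19) × 3 = 15.7105

15.71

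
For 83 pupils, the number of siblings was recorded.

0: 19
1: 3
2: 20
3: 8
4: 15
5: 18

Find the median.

Cumulative frequencies: 19, 22, 42, 50, 65, 83
n = 83, so the median is the value in position (n+1)/2 = 42.
Position 42 falls at value 2.

2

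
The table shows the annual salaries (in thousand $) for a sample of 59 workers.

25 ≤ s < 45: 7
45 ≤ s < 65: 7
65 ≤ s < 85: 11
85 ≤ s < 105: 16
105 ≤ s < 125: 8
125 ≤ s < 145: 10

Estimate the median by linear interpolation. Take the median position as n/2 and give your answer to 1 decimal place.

Cumulative frequencies: 7, 14, 25, 41, 49, 59
n = 59; position = n/2 = 29.5.
This falls in the class 85 ≤ s < 105: L = 85, F = 25, f = 16, h = 20.
Median ≈ 85 + ((29.5 − 25) / 16) × 20 = 90.6250

90.6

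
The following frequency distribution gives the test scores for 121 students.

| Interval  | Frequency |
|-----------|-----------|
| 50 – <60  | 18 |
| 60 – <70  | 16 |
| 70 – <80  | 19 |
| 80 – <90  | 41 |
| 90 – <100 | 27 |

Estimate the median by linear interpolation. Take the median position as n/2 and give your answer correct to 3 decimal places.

81.829

Cumulative frequencies: 18, 34, 53, 94, 121
n = 121; position = n/2 = 60.5.
This falls in the class 80 – <90: L = 80, F = 53, f = 41, h = 10.
Median ≈ 80 + ((60.5 − 53) / 41) × 10 = 81.8293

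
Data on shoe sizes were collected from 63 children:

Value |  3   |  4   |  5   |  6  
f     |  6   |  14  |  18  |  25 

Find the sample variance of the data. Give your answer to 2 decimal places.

1.02

Values: 3, 4, 5, 6
n = 63, Σfx = 314, mean = 4.9841
Σfx² = 1628
Σf(x − x̄)² = Σfx² − (Σfx)²/n = 1628 − 314²/63 = 62.9841
Sample variance = 62.9841 / 62 = 1.0159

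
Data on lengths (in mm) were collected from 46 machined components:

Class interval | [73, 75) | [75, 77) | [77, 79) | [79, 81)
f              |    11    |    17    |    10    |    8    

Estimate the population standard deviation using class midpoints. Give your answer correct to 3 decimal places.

Midpoints: 74, 76, 78, 80
n = 46, Σfm = 3526, mean = 76.6522
Σfm² = 270468
Σf(m − x̄)² = Σfm² − (Σfm)²/n = 270468 − 3526²/46 = 192.4348
Population variance = 192.4348 / 46 = 4.1834
Standard deviation = √4.1834 = 2.0453

2.045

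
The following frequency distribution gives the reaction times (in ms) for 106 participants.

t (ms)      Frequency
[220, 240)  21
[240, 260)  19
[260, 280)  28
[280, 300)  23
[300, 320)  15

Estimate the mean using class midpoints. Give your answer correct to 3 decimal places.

Midpoints: 230, 250, 270, 290, 310
Σfm = 21×230 + 19×250 + 28×270 + 23×290 + 15×310 = 28460
n = Σf = 106
Mean = 28460 / 106 = 268.4906

268.491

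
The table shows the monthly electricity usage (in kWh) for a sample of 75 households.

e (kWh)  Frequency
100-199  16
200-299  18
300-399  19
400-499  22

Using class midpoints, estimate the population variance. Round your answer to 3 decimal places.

12472.889

Midpoints: 149.5, 249.5, 349.5, 449.5
n = 75, Σfm = 23412.5, mean = 312.1667
Σfm² = 8244068.75
Σf(m − x̄)² = Σfm² − (Σfm)²/n = 8244068.75 − 23412.5²/75 = 935466.6667
Population variance = 935466.6667 / 75 = 12472.8889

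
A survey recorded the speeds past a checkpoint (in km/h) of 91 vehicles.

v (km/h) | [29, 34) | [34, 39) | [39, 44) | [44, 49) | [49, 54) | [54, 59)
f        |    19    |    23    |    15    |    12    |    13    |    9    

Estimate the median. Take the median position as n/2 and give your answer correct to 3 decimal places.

40.167

Cumulative frequencies: 19, 42, 57, 69, 82, 91
n = 91; position = n/2 = 45.5.
This falls in the class [39, 44): L = 39, F = 42, f = 15, h = 5.
Median ≈ 39 + ((45.5 − 42) / 15) × 5 = 40.1667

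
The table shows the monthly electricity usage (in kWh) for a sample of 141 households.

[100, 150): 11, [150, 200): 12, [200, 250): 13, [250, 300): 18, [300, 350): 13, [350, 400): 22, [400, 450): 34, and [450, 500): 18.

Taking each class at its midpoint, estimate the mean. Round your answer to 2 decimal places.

332.09

Midpoints: 125, 175, 225, 275, 325, 375, 425, 475
Σfm = 11×125 + 12×175 + 13×225 + 18×275 + 13×325 + 22×375 + 34×425 + 18×475 = 46825
n = Σf = 141
Mean = 46825 / 141 = 332.0922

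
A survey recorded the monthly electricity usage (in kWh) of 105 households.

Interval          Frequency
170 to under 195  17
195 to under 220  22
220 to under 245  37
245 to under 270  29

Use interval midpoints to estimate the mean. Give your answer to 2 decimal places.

Midpoints: 182.5, 207.5, 232.5, 257.5
Σfm = 17×182.5 + 22×207.5 + 37×232.5 + 29×257.5 = 23737.5
n = Σf = 105
Mean = 23737.5 / 105 = 226.0714

226.07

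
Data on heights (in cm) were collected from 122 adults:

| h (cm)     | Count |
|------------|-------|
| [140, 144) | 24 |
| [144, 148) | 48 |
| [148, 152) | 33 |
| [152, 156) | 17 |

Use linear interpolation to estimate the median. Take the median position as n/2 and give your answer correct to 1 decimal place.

147.1

Cumulative frequencies: 24, 72, 105, 122
n = 122; position = n/2 = 61.
This falls in the class [144, 148): L = 144, F = 24, f = 48, h = 4.
Median ≈ 144 + ((61 − 24) / 48) × 4 = 147.0833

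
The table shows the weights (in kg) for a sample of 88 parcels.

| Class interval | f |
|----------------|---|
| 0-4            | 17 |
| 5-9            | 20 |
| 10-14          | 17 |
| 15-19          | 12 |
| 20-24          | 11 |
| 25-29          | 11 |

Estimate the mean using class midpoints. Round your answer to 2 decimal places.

Midpoints: 2, 7, 12, 17, 22, 27
Σfm = 17×2 + 20×7 + 17×12 + 12×17 + 11×22 + 11×27 = 1121
n = Σf = 88
Mean = 1121 / 88 = 12.7386

12.74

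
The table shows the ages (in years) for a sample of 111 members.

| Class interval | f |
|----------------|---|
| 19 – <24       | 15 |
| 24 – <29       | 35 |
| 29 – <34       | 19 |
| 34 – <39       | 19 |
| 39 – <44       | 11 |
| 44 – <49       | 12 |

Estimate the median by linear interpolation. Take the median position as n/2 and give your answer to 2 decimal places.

30.45

Cumulative frequencies: 15, 50, 69, 88, 99, 111
n = 111; position = n/2 = 55.5.
This falls in the class 29 – <34: L = 29, F = 50, f = 19, h = 5.
Median ≈ 29 + ((55.5 − 50) / 19) × 5 = 30.4474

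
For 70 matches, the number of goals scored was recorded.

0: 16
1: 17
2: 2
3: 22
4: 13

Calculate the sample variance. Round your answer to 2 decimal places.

Values: 0, 1, 2, 3, 4
n = 70, Σfx = 139, mean = 1.9857
Σfx² = 431
Σf(x − x̄)² = Σfx² − (Σfx)²/n = 431 − 139²/70 = 154.9857
Sample variance = 154.9857 / 69 = 2.2462

2.25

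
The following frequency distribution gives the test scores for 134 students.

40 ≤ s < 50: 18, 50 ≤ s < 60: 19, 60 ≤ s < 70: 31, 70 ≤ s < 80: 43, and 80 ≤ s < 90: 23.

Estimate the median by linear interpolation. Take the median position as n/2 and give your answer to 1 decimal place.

69.7

Cumulative frequencies: 18, 37, 68, 111, 134
n = 134; position = n/2 = 67.
This falls in the class 60 ≤ s < 70: L = 60, F = 37, f = 31, h = 10.
Median ≈ 60 + ((67 − 37) / 31) × 10 = 69.6774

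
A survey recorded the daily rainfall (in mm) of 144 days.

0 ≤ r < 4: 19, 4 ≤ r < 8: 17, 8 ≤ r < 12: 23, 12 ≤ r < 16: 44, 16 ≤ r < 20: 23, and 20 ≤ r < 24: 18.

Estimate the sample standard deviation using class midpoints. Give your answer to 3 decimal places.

Midpoints: 2, 6, 10, 14, 18, 22
n = 144, Σfm = 1796, mean = 12.4722
Σfm² = 27776
Σf(m − x̄)² = Σfm² − (Σfm)²/n = 27776 − 1796²/144 = 5375.8889
Sample variance = 5375.8889 / 143 = 37.5936
Standard deviation = √37.5936 = 6.1314

6.131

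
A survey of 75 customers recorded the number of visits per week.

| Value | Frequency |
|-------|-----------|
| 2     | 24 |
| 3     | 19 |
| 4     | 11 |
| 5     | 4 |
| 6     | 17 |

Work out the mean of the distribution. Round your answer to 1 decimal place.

3.6

Values: 2, 3, 4, 5, 6
Σfx = 24×2 + 19×3 + 11×4 + 4×5 + 17×6 = 271
n = Σf = 75
Mean = 271 / 75 = 3.6133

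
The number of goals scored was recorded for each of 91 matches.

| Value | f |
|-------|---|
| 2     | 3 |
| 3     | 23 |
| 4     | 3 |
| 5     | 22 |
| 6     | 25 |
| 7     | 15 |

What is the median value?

5

Cumulative frequencies: 3, 26, 29, 51, 76, 91
n = 91, so the median is the value in position (n+1)/2 = 46.
Position 46 falls at value 5.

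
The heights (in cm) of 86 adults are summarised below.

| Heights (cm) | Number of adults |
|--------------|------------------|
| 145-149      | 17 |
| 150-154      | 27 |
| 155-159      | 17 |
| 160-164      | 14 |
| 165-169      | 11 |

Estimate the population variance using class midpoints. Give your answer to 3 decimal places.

Midpoints: 147, 152, 157, 162, 167
n = 86, Σfm = 13377, mean = 155.5465
Σfm² = 2084389
Σf(m − x̄)² = Σfm² − (Σfm)²/n = 2084389 − 13377²/86 = 3643.3140
Population variance = 3643.3140 / 86 = 42.3641

42.364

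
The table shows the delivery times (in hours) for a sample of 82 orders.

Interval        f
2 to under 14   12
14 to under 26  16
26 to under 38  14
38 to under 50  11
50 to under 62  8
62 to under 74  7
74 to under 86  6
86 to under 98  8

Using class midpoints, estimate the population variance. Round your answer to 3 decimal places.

707.322

Midpoints: 8, 20, 32, 44, 56, 68, 80, 92
n = 82, Σfm = 3488, mean = 42.5366
Σfm² = 206368
Σf(m − x̄)² = Σfm² − (Σfm)²/n = 206368 − 3488²/82 = 58000.3902
Population variance = 58000.3902 / 82 = 707.3218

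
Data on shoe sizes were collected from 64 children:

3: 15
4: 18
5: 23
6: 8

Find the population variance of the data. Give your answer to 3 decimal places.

Values: 3, 4, 5, 6
n = 64, Σfx = 280, mean = 4.3750
Σfx² = 1286
Σf(x − x̄)² = Σfx² − (Σfx)²/n = 1286 − 280²/64 = 61.0000
Population variance = 61.0000 / 64 = 0.9531

0.953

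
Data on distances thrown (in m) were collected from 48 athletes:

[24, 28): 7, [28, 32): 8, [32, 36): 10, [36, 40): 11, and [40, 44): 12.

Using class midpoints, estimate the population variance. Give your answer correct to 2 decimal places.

Midpoints: 26, 30, 34, 38, 42
n = 48, Σfm = 1684, mean = 35.0833
Σfm² = 60544
Σf(m − x̄)² = Σfm² − (Σfm)²/n = 60544 − 1684²/48 = 1463.6667
Population variance = 1463.6667 / 48 = 30.4931

30.49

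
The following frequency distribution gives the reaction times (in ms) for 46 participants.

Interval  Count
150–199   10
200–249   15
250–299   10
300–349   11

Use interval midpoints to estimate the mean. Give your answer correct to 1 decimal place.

248.4

Midpoints: 174.5, 224.5, 274.5, 324.5
Σfm = 10×174.5 + 15×224.5 + 10×274.5 + 11×324.5 = 11427
n = Σf = 46
Mean = 11427 / 46 = 248.4130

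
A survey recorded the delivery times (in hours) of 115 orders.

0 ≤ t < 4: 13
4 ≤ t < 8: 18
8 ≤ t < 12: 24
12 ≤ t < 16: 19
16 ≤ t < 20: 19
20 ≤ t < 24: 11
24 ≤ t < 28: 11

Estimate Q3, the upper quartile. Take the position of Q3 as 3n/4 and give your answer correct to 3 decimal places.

18.579

Cumulative frequencies: 13, 31, 55, 74, 93, 104, 115
n = 115; position = 3n/4 = 86.25.
This falls in the class 16 ≤ t < 20: L = 16, F = 74, f = 19, h = 4.
Upper quartile ≈ 16 + ((86.25 − 74) / 19) × 4 = 18.5789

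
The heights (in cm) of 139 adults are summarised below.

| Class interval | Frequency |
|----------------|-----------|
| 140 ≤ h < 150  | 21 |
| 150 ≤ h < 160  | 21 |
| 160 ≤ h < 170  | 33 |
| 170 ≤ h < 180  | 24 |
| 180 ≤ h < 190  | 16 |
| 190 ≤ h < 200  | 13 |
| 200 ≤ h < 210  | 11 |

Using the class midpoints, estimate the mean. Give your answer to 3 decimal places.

Midpoints: 145, 155, 165, 175, 185, 195, 205
Σfm = 21×145 + 21×155 + 33×165 + 24×175 + 16×185 + 13×195 + 11×205 = 23695
n = Σf = 139
Mean = 23695 / 139 = 170.4676

170.468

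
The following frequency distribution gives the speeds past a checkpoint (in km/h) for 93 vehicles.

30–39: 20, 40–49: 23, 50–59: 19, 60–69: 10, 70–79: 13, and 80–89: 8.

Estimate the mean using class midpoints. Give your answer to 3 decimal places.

54.177

Midpoints: 34.5, 44.5, 54.5, 64.5, 74.5, 84.5
Σfm = 20×34.5 + 23×44.5 + 19×54.5 + 10×64.5 + 13×74.5 + 8×84.5 = 5038.5
n = Σf = 93
Mean = 5038.5 / 93 = 54.1774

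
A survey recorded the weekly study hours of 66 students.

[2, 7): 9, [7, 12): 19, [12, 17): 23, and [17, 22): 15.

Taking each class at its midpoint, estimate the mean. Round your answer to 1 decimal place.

12.8

Midpoints: 4.5, 9.5, 14.5, 19.5
Σfm = 9×4.5 + 19×9.5 + 23×14.5 + 15×19.5 = 847
n = Σf = 66
Mean = 847 / 66 = 12.8333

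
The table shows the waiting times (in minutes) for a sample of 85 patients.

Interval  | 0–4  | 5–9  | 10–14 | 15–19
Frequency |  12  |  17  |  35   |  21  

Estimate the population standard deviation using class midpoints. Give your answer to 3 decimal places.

Midpoints: 2, 7, 12, 17
n = 85, Σfm = 920, mean = 10.8235
Σfm² = 11990
Σf(m − x̄)² = Σfm² − (Σfm)²/n = 11990 − 920²/85 = 2032.3529
Population variance = 2032.3529 / 85 = 23.9100
Standard deviation = √23.9100 = 4.8898

4.890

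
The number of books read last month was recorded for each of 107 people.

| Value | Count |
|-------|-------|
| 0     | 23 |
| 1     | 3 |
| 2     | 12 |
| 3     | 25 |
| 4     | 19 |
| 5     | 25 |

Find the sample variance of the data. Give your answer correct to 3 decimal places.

3.273

Values: 0, 1, 2, 3, 4, 5
n = 107, Σfx = 303, mean = 2.8318
Σfx² = 1205
Σf(x − x̄)² = Σfx² − (Σfx)²/n = 1205 − 303²/107 = 346.9720
Sample variance = 346.9720 / 106 = 3.2733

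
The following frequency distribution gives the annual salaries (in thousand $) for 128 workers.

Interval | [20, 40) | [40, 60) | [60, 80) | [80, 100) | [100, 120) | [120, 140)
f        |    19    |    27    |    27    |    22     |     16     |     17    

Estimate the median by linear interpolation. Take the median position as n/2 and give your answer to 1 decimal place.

Cumulative frequencies: 19, 46, 73, 95, 111, 128
n = 128; position = n/2 = 64.
This falls in the class [60, 80): L = 60, F = 46, f = 27, h = 20.
Median ≈ 60 + ((64 − 46) / 27) × 20 = 73.3333

73.3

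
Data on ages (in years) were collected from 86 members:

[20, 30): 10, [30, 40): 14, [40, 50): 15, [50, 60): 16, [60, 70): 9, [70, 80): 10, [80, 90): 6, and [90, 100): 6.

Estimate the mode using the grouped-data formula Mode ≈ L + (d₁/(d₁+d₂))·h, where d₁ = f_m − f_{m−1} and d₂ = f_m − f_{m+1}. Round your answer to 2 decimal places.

51.25

Modal class: [50, 60) (highest frequency 16).
d₁ = 16 − 15 = 1, d₂ = 16 − 9 = 7
Mode ≈ 50 + (1/(1+7)) × 10 = 50 + 1.2500 = 51.2500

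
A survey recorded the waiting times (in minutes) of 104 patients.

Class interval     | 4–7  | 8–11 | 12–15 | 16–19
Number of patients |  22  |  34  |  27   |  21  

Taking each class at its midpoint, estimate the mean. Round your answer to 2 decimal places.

11.31

Midpoints: 5.5, 9.5, 13.5, 17.5
Σfm = 22×5.5 + 34×9.5 + 27×13.5 + 21×17.5 = 1176
n = Σf = 104
Mean = 1176 / 104 = 11.3077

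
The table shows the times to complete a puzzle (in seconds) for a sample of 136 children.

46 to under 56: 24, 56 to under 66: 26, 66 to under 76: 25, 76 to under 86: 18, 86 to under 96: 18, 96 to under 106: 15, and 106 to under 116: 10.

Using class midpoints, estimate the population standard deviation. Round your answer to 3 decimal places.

Midpoints: 51, 61, 71, 81, 91, 101, 111
n = 136, Σfm = 10306, mean = 75.7794
Σfm² = 828576
Σf(m − x̄)² = Σfm² − (Σfm)²/n = 828576 − 10306²/136 = 47593.3824
Population variance = 47593.3824 / 136 = 349.9513
Standard deviation = √349.9513 = 18.7070

18.707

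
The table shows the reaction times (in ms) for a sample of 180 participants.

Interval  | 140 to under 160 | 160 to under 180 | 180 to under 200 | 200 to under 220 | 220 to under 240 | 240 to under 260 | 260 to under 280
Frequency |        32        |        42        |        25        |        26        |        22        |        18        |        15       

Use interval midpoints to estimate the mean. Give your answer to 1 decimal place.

198.7

Midpoints: 150, 170, 190, 210, 230, 250, 270
Σfm = 32×150 + 42×170 + 25×190 + 26×210 + 22×230 + 18×250 + 15×270 = 35760
n = Σf = 180
Mean = 35760 / 180 = 198.6667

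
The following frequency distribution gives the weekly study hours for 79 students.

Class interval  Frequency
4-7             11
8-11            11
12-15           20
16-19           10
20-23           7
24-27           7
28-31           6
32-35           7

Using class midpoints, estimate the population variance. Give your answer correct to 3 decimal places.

73.557

Midpoints: 5.5, 9.5, 13.5, 17.5, 21.5, 25.5, 29.5, 33.5
n = 79, Σfm = 1350.5, mean = 17.0949
Σfm² = 28897.75
Σf(m − x̄)² = Σfm² − (Σfm)²/n = 28897.75 − 1350.5²/79 = 5811.0380
Population variance = 5811.0380 / 79 = 73.5574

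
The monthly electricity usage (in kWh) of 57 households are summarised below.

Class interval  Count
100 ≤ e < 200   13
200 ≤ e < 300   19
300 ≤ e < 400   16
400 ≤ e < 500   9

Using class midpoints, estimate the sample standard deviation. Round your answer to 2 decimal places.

Midpoints: 150, 250, 350, 450
n = 57, Σfm = 16350, mean = 286.8421
Σfm² = 5262500
Σf(m − x̄)² = Σfm² − (Σfm)²/n = 5262500 − 16350²/57 = 572631.5789
Sample variance = 572631.5789 / 56 = 10225.5639
Standard deviation = √10225.5639 = 101.1215

101.12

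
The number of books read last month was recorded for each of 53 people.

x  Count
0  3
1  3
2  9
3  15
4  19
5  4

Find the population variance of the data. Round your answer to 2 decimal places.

1.56

Values: 0, 1, 2, 3, 4, 5
n = 53, Σfx = 162, mean = 3.0566
Σfx² = 578
Σf(x − x̄)² = Σfx² − (Σfx)²/n = 578 − 162²/53 = 82.8302
Population variance = 82.8302 / 53 = 1.5628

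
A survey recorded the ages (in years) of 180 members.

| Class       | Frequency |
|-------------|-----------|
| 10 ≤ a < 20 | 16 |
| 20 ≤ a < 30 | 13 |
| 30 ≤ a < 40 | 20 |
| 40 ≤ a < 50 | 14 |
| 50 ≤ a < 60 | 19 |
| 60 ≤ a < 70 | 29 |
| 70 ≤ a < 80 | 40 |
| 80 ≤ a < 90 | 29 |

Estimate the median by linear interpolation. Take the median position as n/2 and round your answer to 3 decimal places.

Cumulative frequencies: 16, 29, 49, 63, 82, 111, 151, 180
n = 180; position = n/2 = 90.
This falls in the class 60 ≤ a < 70: L = 60, F = 82, f = 29, h = 10.
Median ≈ 60 + ((90 − 82) / 29) × 10 = 62.7586

62.759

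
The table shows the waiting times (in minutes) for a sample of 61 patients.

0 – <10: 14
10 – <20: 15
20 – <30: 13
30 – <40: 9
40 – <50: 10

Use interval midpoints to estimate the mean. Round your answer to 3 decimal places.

22.705

Midpoints: 5, 15, 25, 35, 45
Σfm = 14×5 + 15×15 + 13×25 + 9×35 + 10×45 = 1385
n = Σf = 61
Mean = 1385 / 61 = 22.7049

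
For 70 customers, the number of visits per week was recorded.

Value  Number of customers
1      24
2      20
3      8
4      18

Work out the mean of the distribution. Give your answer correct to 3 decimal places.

Values: 1, 2, 3, 4
Σfx = 24×1 + 20×2 + 8×3 + 18×4 = 160
n = Σf = 70
Mean = 160 / 70 = 2.2857

2.286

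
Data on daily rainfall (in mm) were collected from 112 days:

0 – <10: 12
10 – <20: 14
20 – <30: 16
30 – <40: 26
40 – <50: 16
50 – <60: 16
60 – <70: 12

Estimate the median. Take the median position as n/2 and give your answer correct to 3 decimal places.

Cumulative frequencies: 12, 26, 42, 68, 84, 100, 112
n = 112; position = n/2 = 56.
This falls in the class 30 – <40: L = 30, F = 42, f = 26, h = 10.
Median ≈ 30 + ((56 − 42) / 26) × 10 = 35.3846

35.385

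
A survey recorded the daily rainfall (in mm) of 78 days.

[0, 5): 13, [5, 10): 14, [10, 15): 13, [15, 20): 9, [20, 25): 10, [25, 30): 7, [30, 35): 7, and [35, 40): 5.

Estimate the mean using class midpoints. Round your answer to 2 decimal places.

16.54

Midpoints: 2.5, 7.5, 12.5, 17.5, 22.5, 27.5, 32.5, 37.5
Σfm = 13×2.5 + 14×7.5 + 13×12.5 + 9×17.5 + 10×22.5 + 7×27.5 + 7×32.5 + 5×37.5 = 1290
n = Σf = 78
Mean = 1290 / 78 = 16.5385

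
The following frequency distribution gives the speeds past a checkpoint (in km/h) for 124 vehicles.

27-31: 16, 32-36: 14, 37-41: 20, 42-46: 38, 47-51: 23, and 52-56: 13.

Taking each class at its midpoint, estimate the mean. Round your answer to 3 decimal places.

Midpoints: 29, 34, 39, 44, 49, 54
Σfm = 16×29 + 14×34 + 20×39 + 38×44 + 23×49 + 13×54 = 5221
n = Σf = 124
Mean = 5221 / 124 = 42.1048

42.105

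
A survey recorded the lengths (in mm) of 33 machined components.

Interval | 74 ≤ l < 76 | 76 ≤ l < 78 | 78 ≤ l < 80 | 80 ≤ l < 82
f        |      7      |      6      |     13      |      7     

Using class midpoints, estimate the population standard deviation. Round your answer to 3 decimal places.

2.085

Midpoints: 75, 77, 79, 81
n = 33, Σfm = 2581, mean = 78.2121
Σfm² = 202009
Σf(m − x̄)² = Σfm² − (Σfm)²/n = 202009 − 2581²/33 = 143.5152
Population variance = 143.5152 / 33 = 4.3489
Standard deviation = √4.3489 = 2.0854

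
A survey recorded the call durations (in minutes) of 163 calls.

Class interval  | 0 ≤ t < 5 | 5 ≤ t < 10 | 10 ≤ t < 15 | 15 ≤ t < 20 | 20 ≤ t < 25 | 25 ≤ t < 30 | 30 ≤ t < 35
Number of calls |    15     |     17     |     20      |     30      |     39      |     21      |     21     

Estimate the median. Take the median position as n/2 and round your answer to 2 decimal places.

Cumulative frequencies: 15, 32, 52, 82, 121, 142, 163
n = 163; position = n/2 = 81.5.
This falls in the class 15 ≤ t < 20: L = 15, F = 52, f = 30, h = 5.
Median ≈ 15 + ((81.5 − 52) / 30) × 5 = 19.9167

19.92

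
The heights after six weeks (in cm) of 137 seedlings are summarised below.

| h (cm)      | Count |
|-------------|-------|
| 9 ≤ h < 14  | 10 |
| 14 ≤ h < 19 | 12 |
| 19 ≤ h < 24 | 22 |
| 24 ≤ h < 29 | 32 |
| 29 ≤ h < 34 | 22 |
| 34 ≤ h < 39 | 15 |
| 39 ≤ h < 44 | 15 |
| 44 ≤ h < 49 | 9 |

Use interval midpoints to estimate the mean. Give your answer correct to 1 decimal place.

28.6

Midpoints: 11.5, 16.5, 21.5, 26.5, 31.5, 36.5, 41.5, 46.5
Σfm = 10×11.5 + 12×16.5 + 22×21.5 + 32×26.5 + 22×31.5 + 15×36.5 + 15×41.5 + 9×46.5 = 3915.5
n = Σf = 137
Mean = 3915.5 / 137 = 28.5803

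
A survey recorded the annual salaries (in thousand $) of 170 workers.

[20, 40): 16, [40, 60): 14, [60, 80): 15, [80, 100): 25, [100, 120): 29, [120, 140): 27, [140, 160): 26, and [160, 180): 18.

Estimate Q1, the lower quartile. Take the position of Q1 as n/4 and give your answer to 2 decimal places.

76.67

Cumulative frequencies: 16, 30, 45, 70, 99, 126, 152, 170
n = 170; position = n/4 = 42.5.
This falls in the class [60, 80): L = 60, F = 30, f = 15, h = 20.
Lower quartile ≈ 60 + ((42.5 − 30) / 15) × 20 = 76.6667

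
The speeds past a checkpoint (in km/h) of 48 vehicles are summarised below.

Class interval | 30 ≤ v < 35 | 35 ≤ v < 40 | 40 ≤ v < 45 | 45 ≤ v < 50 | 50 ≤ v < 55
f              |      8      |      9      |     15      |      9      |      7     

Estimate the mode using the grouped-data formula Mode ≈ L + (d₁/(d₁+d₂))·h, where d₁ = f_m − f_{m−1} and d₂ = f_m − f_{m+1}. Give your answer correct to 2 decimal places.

Modal class: 40 ≤ v < 45 (highest frequency 15).
d₁ = 15 − 9 = 6, d₂ = 15 − 9 = 6
Mode ≈ 40 + (6/(6+6)) × 5 = 40 + 2.5000 = 42.5000

42.50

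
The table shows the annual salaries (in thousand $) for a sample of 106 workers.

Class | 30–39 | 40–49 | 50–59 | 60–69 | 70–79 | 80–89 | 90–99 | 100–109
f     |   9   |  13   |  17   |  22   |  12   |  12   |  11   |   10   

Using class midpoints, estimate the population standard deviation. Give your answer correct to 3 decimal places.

Midpoints: 34.5, 44.5, 54.5, 64.5, 74.5, 84.5, 94.5, 104.5
n = 106, Σfm = 7227, mean = 68.1792
Σfm² = 538196.5
Σf(m − x̄)² = Σfm² − (Σfm)²/n = 538196.5 − 7227²/106 = 45465.0943
Population variance = 45465.0943 / 106 = 428.9160
Standard deviation = √428.9160 = 20.7103

20.710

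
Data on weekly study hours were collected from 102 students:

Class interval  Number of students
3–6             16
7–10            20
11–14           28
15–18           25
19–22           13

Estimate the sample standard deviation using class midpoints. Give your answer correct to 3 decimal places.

5.050

Midpoints: 4.5, 8.5, 12.5, 16.5, 20.5
n = 102, Σfm = 1271, mean = 12.4608
Σfm² = 18413.5
Σf(m − x̄)² = Σfm² − (Σfm)²/n = 18413.5 − 1271²/102 = 2575.8431
Sample variance = 2575.8431 / 101 = 25.5034
Standard deviation = √25.5034 = 5.0501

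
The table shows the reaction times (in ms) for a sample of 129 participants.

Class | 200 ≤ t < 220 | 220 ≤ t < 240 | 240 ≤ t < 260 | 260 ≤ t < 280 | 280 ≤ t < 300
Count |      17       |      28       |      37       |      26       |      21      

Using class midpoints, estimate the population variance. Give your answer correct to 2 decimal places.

637.89

Midpoints: 210, 230, 250, 270, 290
n = 129, Σfm = 32370, mean = 250.9302
Σfm² = 8204900
Σf(m − x̄)² = Σfm² − (Σfm)²/n = 8204900 − 32370²/129 = 82288.3721
Population variance = 82288.3721 / 129 = 637.8944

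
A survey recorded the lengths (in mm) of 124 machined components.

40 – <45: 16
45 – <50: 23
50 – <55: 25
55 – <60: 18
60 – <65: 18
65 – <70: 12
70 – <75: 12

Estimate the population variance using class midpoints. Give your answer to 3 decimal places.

Midpoints: 42.5, 47.5, 52.5, 57.5, 62.5, 67.5, 72.5
n = 124, Σfm = 6925, mean = 55.8468
Σfm² = 397275
Σf(m − x̄)² = Σfm² − (Σfm)²/n = 397275 − 6925²/124 = 10536.0887
Population variance = 10536.0887 / 124 = 84.9685

84.968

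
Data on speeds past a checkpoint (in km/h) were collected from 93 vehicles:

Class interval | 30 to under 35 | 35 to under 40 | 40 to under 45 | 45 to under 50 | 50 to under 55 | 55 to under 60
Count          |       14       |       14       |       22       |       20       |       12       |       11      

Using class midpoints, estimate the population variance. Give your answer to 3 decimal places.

60.169

Midpoints: 32.5, 37.5, 42.5, 47.5, 52.5, 57.5
n = 93, Σfm = 4127.5, mean = 44.3817
Σfm² = 188781.25
Σf(m − x̄)² = Σfm² − (Σfm)²/n = 188781.25 − 4127.5²/93 = 5595.6989
Population variance = 5595.6989 / 93 = 60.1688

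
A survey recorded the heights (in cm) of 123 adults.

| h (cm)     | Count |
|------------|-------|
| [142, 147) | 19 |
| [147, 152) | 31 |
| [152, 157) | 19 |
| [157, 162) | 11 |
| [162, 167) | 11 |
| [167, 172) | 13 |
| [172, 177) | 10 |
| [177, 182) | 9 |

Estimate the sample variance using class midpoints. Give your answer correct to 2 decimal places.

123.16

Midpoints: 144.5, 149.5, 154.5, 159.5, 164.5, 169.5, 174.5, 179.5
n = 123, Σfm = 19443.5, mean = 158.0772
Σfm² = 3088600.75
Σf(m − x̄)² = Σfm² − (Σfm)²/n = 3088600.75 − 19443.5²/123 = 15026.0163
Sample variance = 15026.0163 / 122 = 123.1641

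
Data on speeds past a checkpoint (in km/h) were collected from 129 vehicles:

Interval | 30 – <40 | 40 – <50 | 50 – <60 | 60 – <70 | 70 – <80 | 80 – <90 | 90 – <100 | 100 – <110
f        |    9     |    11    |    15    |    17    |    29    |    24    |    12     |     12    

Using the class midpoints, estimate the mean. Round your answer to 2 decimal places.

Midpoints: 35, 45, 55, 65, 75, 85, 95, 105
Σfm = 9×35 + 11×45 + 15×55 + 17×65 + 29×75 + 24×85 + 12×95 + 12×105 = 9355
n = Σf = 129
Mean = 9355 / 129 = 72.5194

72.52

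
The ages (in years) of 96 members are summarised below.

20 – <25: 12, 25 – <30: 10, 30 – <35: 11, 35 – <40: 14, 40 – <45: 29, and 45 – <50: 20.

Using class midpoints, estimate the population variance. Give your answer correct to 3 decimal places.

Midpoints: 22.5, 27.5, 32.5, 37.5, 42.5, 47.5
n = 96, Σfm = 3610, mean = 37.6042
Σfm² = 142450
Σf(m − x̄)² = Σfm² − (Σfm)²/n = 142450 − 3610²/96 = 6698.9583
Population variance = 6698.9583 / 96 = 69.7808

69.781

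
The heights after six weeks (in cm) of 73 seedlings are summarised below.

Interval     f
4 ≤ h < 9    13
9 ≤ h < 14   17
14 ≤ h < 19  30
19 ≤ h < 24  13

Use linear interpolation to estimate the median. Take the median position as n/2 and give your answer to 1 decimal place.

Cumulative frequencies: 13, 30, 60, 73
n = 73; position = n/2 = 36.5.
This falls in the class 14 ≤ h < 19: L = 14, F = 30, f = 30, h = 5.
Median ≈ 14 + ((36.5 − 30) / 30) × 5 = 15.0833

15.1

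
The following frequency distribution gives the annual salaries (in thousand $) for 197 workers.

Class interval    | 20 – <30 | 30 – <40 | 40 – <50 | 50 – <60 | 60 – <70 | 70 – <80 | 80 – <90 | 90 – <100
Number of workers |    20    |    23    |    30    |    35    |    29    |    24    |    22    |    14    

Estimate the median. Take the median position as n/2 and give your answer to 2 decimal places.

Cumulative frequencies: 20, 43, 73, 108, 137, 161, 183, 197
n = 197; position = n/2 = 98.5.
This falls in the class 50 – <60: L = 50, F = 73, f = 35, h = 10.
Median ≈ 50 + ((98.5 − 73) / 35) × 10 = 57.2857

57.29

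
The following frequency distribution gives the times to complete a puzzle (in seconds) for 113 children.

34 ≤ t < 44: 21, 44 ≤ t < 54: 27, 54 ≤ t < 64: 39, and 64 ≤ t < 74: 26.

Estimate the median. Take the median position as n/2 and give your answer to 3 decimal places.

Cumulative frequencies: 21, 48, 87, 113
n = 113; position = n/2 = 56.5.
This falls in the class 54 ≤ t < 64: L = 54, F = 48, f = 39, h = 10.
Median ≈ 54 + ((56.5 − 48) / 39) × 10 = 56.1795

56.179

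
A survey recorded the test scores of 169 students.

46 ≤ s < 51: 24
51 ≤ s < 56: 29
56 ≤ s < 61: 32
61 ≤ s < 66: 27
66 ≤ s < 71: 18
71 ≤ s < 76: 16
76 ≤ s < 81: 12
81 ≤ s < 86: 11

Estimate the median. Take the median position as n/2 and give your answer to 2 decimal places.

60.92

Cumulative frequencies: 24, 53, 85, 112, 130, 146, 158, 169
n = 169; position = n/2 = 84.5.
This falls in the class 56 ≤ s < 61: L = 56, F = 53, f = 32, h = 5.
Median ≈ 56 + ((84.5 − 53) / 32) × 5 = 60.9219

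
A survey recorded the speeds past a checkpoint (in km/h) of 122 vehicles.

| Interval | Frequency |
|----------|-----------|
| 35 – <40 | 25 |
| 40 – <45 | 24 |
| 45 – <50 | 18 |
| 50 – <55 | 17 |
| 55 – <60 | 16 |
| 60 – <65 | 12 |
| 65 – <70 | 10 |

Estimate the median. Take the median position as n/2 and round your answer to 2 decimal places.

48.33

Cumulative frequencies: 25, 49, 67, 84, 100, 112, 122
n = 122; position = n/2 = 61.
This falls in the class 45 – <50: L = 45, F = 49, f = 18, h = 5.
Median ≈ 45 + ((61 − 49) / 18) × 5 = 48.3333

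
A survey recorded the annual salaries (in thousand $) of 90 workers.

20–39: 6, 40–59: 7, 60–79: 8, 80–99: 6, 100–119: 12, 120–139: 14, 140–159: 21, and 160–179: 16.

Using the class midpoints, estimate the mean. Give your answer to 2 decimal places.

117.72

Midpoints: 29.5, 49.5, 69.5, 89.5, 109.5, 129.5, 149.5, 169.5
Σfm = 6×29.5 + 7×49.5 + 8×69.5 + 6×89.5 + 12×109.5 + 14×129.5 + 21×149.5 + 16×169.5 = 10595
n = Σf = 90
Mean = 10595 / 90 = 117.7222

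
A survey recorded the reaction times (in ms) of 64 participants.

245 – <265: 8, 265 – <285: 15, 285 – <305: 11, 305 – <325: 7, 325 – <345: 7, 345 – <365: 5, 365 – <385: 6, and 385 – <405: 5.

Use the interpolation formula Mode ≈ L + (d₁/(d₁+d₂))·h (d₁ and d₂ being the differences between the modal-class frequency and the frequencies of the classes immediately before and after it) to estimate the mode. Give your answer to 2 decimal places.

277.73

Modal class: 265 – <285 (highest frequency 15).
d₁ = 15 − 8 = 7, d₂ = 15 − 11 = 4
Mode ≈ 265 + (7/(7+4)) × 20 = 265 + 12.7273 = 277.7273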